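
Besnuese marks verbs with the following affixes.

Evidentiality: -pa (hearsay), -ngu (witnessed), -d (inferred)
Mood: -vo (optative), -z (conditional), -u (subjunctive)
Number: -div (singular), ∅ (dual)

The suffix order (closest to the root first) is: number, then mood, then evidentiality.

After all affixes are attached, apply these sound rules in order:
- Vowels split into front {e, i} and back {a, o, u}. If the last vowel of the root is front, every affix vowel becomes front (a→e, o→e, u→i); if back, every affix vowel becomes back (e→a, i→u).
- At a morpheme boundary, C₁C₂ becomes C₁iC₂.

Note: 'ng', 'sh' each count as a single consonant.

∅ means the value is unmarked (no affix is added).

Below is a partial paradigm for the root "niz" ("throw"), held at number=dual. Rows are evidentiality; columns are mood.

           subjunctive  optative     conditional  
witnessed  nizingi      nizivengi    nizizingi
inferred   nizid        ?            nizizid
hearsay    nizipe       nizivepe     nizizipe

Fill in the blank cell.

number = dual: zero marking, form stays niz.
Attach mood optative -vo → nizvo.
Attach evidentiality inferred -d → nizvod.
Apply vowel harmony: nizvod → nizved.
Apply epenthesis: nizved → nizived.

nizived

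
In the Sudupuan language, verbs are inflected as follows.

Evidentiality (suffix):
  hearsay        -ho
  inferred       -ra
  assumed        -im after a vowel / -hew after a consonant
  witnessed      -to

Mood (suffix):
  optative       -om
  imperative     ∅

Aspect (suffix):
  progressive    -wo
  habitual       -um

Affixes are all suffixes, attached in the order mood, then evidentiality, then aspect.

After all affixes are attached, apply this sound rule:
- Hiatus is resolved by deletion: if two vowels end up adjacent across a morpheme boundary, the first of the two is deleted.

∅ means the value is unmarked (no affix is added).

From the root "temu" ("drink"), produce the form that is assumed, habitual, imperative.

mood = imperative: zero marking, form stays temu.
Attach evidentiality assumed -im (after vowel 'u') → temuim.
Attach aspect habitual -um → temuimum.
Apply vowel deletion: temuimum → temimum.

temimum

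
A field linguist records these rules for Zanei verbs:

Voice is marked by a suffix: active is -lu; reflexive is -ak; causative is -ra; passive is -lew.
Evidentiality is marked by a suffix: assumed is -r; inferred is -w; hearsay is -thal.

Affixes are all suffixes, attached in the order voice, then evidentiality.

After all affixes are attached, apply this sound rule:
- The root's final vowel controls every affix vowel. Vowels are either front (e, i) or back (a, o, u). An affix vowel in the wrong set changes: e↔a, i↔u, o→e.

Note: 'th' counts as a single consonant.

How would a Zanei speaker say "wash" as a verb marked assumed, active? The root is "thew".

Attach voice active -lu → thewlu.
Attach evidentiality assumed -r → thewlur.
Apply vowel harmony: thewlur → thewlir.

thewlir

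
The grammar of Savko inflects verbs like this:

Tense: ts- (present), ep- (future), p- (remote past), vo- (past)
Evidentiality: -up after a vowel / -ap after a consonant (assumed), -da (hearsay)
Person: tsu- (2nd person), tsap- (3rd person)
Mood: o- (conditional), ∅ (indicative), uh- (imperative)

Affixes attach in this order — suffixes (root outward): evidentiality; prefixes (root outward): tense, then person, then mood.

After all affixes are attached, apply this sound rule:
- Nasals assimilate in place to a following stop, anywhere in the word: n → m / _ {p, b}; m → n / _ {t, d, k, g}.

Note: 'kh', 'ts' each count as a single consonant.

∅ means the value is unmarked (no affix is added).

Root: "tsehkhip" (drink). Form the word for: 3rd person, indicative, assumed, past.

Attach tense past vo- → votsehkhip.
Attach person 3rd person tsap- → tsapvotsehkhip.
mood = indicative: zero marking, form stays tsapvotsehkhip.
Attach evidentiality assumed -ap (after consonant 'p') → tsapvotsehkhipap.
Nasal assimilation: no change.

tsapvotsehkhipap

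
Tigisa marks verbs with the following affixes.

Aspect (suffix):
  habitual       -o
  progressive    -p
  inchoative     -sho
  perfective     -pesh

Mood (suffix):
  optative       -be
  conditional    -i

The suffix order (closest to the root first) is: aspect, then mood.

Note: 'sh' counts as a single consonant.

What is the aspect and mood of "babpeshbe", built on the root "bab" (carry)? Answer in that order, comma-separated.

Segment: bab-pesh-be.
aspect: -pesh → perfective.
mood: -be → optative.

perfective, optative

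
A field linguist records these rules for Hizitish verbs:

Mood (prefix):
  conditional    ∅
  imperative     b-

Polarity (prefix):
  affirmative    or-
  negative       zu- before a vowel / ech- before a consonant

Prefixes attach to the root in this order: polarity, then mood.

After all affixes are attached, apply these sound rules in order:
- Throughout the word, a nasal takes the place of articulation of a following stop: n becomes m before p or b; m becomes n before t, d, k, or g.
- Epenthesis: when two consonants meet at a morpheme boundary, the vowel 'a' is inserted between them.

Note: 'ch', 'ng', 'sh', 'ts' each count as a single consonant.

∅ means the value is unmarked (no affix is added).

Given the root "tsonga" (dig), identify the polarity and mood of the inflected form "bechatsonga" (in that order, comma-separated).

Segment: b-ech-tsonga.
polarity: zu/ech- → negative.
mood: b- → imperative.

negative, imperative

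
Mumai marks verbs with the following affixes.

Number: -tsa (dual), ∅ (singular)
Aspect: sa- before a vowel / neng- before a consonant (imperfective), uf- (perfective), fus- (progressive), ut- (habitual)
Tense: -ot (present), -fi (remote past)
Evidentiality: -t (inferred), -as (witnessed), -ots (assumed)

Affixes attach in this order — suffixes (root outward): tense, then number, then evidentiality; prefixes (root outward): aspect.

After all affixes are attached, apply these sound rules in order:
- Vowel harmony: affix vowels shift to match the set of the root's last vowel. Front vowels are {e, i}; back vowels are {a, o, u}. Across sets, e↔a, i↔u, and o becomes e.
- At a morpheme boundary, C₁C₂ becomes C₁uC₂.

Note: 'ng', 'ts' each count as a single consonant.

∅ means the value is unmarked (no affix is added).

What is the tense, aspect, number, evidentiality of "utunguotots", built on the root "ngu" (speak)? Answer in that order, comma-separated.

Segment: ut-ngu-ot-ots.
tense: -ot → present.
aspect: ut- → habitual.
number: ∅ → singular.
evidentiality: -ots → assumed.

present, habitual, singular, assumed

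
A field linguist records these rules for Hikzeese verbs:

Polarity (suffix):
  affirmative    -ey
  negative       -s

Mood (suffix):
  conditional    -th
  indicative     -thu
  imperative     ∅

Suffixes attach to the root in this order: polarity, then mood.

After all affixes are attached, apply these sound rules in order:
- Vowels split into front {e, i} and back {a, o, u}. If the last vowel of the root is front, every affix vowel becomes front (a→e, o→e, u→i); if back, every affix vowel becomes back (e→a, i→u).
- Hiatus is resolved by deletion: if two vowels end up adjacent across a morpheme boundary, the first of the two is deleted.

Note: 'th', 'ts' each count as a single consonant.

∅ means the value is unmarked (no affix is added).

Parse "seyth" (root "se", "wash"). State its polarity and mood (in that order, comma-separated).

affirmative, conditional

Segment: se-ey-th.
polarity: -ey → affirmative.
mood: -th → conditional.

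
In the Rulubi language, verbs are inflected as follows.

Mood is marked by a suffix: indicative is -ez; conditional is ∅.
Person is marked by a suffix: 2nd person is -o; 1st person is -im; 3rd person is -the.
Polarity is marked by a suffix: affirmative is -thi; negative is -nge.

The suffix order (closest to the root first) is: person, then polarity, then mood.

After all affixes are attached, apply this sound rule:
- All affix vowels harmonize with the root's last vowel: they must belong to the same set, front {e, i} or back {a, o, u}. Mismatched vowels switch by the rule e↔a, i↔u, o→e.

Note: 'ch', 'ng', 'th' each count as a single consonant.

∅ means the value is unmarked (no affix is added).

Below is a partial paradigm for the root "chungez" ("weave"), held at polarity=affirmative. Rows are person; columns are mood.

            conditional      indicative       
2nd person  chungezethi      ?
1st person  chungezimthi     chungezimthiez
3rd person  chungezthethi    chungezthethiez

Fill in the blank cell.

chungezethiez

Attach person 2nd person -o → chungezo.
Attach polarity affirmative -thi → chungezothi.
Attach mood indicative -ez → chungezothiez.
Apply vowel harmony: chungezothiez → chungezethiez.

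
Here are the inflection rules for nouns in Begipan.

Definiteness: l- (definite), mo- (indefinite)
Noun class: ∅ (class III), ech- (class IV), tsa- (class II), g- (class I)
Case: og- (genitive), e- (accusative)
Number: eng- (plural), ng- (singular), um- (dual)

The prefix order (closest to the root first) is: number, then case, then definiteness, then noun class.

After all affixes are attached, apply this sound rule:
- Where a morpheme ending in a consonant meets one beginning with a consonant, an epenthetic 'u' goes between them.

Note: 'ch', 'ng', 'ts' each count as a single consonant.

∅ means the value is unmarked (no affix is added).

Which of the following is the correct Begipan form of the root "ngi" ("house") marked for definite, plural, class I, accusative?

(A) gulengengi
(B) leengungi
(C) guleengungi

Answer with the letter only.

C

Attach number plural eng- → engngi.
Attach case accusative e- → eengngi.
Attach definiteness definite l- → leengngi.
Attach noun class class I g- → gleengngi.
Apply epenthesis: gleengngi → guleengungi.
So the correct form is guleengungi, option (C).
(B) leengungi is wrong: it uses class III instead of class I for noun class.
(A) gulengengi is wrong: it has the affixes in the wrong order.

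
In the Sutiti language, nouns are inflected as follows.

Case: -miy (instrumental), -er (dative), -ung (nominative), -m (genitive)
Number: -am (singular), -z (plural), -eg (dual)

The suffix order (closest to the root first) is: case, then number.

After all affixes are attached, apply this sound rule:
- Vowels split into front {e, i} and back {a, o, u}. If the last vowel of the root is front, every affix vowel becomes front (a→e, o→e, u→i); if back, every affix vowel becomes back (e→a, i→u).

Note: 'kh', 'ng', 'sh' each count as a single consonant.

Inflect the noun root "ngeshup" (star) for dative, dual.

ngeshuparag

Attach case dative -er → ngeshuper.
Attach number dual -eg → ngeshupereg.
Apply vowel harmony: ngeshupereg → ngeshuparag.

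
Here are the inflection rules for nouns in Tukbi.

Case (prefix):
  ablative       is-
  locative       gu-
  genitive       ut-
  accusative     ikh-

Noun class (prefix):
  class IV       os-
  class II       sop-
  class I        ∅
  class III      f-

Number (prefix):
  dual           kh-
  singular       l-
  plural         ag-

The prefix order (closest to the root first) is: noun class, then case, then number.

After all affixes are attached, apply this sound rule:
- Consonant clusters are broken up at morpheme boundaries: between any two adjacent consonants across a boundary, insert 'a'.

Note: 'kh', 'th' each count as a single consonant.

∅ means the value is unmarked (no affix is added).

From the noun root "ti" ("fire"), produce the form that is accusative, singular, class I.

noun class = class I: zero marking, form stays ti.
Attach case accusative ikh- → ikhti.
Attach number singular l- → likhti.
Apply epenthesis: likhti → likhati.

likhati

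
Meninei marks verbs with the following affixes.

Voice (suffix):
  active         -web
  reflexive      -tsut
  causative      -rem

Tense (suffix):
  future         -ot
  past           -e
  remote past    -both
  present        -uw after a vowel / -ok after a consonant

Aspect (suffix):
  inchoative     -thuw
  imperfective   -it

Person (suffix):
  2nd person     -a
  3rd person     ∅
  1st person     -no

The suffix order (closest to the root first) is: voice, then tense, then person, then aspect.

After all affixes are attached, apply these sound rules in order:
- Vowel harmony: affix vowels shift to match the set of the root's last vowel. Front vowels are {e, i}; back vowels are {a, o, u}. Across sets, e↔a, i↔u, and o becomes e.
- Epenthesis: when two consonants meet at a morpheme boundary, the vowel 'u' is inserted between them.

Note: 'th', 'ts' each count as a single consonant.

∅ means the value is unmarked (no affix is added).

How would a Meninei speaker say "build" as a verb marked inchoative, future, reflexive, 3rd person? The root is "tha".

Attach voice reflexive -tsut → thatsut.
Attach tense future -ot → thatsutot.
person = 3rd person: zero marking, form stays thatsutot.
Attach aspect inchoative -thuw → thatsutotthuw.
Vowel harmony: no change.
Apply epenthesis: thatsutotthuw → thatsutotuthuw.

thatsutotuthuw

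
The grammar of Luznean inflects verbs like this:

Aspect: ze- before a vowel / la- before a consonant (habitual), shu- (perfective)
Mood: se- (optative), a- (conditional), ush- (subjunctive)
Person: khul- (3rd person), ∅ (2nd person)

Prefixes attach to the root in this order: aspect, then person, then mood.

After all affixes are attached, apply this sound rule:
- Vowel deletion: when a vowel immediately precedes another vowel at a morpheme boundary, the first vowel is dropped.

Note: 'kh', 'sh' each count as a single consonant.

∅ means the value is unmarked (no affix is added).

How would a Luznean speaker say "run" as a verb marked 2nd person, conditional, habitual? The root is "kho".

alakho

Attach aspect habitual la- (before consonant 'kh') → lakho.
person = 2nd person: zero marking, form stays lakho.
Attach mood conditional a- → alakho.
Vowel deletion: no change.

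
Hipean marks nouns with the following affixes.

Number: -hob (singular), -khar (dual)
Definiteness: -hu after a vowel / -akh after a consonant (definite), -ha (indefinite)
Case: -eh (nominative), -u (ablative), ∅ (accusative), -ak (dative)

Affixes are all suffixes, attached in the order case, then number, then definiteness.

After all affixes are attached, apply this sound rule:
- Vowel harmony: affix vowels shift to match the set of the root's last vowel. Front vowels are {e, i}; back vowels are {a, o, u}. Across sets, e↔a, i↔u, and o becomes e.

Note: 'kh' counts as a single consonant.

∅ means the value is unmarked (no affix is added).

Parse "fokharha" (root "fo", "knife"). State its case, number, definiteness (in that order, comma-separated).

accusative, dual, indefinite

Segment: fo-khar-ha.
case: ∅ → accusative.
number: -khar → dual.
definiteness: -ha → indefinite.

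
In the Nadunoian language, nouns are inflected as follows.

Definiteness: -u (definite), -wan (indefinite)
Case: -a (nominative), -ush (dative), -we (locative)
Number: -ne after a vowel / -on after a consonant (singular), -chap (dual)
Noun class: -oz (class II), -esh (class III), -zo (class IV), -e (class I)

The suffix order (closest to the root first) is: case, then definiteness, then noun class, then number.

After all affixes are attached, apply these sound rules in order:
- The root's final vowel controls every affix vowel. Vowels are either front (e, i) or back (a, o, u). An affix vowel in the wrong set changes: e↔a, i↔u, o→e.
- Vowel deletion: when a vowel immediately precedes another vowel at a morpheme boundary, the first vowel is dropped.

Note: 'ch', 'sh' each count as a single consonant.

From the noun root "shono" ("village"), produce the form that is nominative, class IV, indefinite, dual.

Attach case nominative -a → shonoa.
Attach definiteness indefinite -wan → shonoawan.
Attach noun class class IV -zo → shonoawanzo.
Attach number dual -chap → shonoawanzochap.
Vowel harmony: no change.
Apply vowel deletion: shonoawanzochap → shonawanzochap.

shonawanzochap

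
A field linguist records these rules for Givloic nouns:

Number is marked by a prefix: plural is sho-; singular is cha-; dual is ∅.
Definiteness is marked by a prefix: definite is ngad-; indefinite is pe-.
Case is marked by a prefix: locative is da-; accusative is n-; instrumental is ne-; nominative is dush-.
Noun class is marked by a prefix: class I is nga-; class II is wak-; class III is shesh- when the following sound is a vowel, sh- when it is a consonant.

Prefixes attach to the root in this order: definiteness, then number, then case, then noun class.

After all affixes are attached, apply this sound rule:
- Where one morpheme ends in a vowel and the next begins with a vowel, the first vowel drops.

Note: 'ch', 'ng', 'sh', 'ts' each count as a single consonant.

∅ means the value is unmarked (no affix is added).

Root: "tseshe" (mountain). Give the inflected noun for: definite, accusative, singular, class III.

shnchangadtseshe

Attach definiteness definite ngad- → ngadtseshe.
Attach number singular cha- → changadtseshe.
Attach case accusative n- → nchangadtseshe.
Attach noun class class III sh- (before consonant 'n') → shnchangadtseshe.
Vowel deletion: no change.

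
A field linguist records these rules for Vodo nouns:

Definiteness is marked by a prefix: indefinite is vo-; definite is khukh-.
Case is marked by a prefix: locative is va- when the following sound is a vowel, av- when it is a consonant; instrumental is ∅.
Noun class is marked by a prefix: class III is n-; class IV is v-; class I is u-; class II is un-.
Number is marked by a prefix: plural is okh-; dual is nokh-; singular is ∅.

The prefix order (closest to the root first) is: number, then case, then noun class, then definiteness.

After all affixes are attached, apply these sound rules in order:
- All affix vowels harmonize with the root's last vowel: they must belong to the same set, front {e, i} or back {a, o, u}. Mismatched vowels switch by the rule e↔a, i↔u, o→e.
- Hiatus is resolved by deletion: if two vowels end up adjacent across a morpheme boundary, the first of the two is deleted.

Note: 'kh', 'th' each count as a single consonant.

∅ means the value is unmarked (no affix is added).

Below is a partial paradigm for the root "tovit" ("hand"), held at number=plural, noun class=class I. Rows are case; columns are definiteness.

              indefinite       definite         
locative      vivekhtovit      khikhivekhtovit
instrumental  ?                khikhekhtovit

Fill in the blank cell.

vekhtovit

Attach number plural okh- → okhtovit.
case = instrumental: zero marking, form stays okhtovit.
Attach noun class class I u- → uokhtovit.
Attach definiteness indefinite vo- → vouokhtovit.
Apply vowel harmony: vouokhtovit → veiekhtovit.
Apply vowel deletion: veiekhtovit → vekhtovit.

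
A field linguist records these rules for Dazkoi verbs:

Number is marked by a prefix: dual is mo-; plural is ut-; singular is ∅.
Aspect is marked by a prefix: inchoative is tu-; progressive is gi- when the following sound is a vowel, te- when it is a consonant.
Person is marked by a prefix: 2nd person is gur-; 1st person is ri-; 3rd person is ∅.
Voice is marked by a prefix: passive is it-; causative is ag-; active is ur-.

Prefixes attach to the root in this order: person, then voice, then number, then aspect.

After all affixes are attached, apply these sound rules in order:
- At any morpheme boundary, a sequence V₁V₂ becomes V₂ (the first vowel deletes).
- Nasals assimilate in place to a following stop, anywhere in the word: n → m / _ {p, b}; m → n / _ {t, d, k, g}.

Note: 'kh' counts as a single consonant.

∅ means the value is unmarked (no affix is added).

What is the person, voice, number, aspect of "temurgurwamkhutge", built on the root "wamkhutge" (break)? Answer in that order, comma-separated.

Segment: te-mo-ur-gur-wamkhutge.
person: gur- → 2nd person.
voice: ur- → active.
number: mo- → dual.
aspect: gi/te- → progressive.

2nd person, active, dual, progressive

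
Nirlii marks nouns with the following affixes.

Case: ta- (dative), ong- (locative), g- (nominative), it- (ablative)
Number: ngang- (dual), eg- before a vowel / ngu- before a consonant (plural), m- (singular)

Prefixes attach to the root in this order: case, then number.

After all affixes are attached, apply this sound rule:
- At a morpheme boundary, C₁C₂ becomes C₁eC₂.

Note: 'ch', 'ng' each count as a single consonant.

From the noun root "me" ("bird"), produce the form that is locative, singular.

mongeme

Attach case locative ong- → ongme.
Attach number singular m- → mongme.
Apply epenthesis: mongme → mongeme.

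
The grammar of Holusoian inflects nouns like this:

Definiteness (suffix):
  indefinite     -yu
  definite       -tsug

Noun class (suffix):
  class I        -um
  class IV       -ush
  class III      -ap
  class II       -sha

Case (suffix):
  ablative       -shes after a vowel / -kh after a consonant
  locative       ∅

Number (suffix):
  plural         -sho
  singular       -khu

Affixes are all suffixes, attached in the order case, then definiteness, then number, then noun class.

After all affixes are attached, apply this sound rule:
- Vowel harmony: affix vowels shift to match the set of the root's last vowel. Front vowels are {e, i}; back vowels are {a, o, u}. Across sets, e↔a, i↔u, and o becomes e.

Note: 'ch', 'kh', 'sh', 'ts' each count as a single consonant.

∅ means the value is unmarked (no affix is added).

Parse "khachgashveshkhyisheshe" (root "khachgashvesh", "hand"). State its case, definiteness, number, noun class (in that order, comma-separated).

ablative, indefinite, plural, class II

Segment: khachgashvesh-kh-yu-sho-sha.
case: -shes/kh → ablative.
definiteness: -yu → indefinite.
number: -sho → plural.
noun class: -sha → class II.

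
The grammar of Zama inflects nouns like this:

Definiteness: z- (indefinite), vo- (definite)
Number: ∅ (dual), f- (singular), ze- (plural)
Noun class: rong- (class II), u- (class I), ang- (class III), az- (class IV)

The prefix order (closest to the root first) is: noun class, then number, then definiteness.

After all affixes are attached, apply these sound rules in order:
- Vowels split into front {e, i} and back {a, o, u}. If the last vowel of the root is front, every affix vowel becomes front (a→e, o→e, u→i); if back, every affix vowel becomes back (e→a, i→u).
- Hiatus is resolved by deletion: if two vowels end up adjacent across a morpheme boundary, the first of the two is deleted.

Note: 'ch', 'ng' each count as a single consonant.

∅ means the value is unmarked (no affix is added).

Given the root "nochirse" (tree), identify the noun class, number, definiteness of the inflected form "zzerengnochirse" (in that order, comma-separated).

class II, plural, indefinite

Segment: z-ze-rong-nochirse.
noun class: rong- → class II.
number: ze- → plural.
definiteness: z- → indefinite.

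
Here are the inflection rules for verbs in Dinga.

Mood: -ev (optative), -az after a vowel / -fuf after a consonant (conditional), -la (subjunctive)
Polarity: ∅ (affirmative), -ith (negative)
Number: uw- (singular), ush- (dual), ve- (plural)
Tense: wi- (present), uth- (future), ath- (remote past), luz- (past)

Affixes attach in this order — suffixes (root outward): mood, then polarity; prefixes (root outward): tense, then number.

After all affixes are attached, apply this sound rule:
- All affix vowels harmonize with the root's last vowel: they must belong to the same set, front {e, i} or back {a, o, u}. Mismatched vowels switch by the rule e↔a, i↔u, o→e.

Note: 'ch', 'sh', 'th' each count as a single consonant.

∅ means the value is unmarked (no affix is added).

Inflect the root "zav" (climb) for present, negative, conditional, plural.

vawuzavfufuth

Attach mood conditional -fuf (after consonant 'v') → zavfuf.
Attach tense present wi- → wizavfuf.
Attach number plural ve- → vewizavfuf.
Attach polarity negative -ith → vewizavfufith.
Apply vowel harmony: vewizavfufith → vawuzavfufuth.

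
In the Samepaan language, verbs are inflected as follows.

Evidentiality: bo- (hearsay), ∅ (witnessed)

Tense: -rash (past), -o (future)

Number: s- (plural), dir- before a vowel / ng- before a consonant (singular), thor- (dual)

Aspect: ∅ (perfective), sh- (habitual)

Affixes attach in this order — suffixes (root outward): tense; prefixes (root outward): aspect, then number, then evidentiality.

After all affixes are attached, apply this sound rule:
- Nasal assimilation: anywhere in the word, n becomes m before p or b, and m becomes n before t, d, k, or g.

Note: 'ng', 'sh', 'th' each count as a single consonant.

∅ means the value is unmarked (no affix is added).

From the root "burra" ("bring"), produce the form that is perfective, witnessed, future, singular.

ngburrao

Attach tense future -o → burrao.
aspect = perfective: zero marking, form stays burrao.
Attach number singular ng- (before consonant 'b') → ngburrao.
evidentiality = witnessed: zero marking, form stays ngburrao.
Nasal assimilation: no change.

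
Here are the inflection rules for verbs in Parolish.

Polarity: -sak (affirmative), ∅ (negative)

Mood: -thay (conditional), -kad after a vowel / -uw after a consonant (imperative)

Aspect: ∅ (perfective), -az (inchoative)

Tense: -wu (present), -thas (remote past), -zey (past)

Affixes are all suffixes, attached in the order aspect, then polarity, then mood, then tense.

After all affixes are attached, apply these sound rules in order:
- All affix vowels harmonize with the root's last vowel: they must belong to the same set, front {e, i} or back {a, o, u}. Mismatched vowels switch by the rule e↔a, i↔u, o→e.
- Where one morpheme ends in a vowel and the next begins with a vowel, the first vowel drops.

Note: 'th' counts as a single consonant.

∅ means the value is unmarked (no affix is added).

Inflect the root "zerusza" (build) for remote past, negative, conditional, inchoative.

zeruszazthaythas

Attach aspect inchoative -az → zeruszaaz.
polarity = negative: zero marking, form stays zeruszaaz.
Attach mood conditional -thay → zeruszaazthay.
Attach tense remote past -thas → zeruszaazthaythas.
Vowel harmony: no change.
Apply vowel deletion: zeruszaazthaythas → zeruszazthaythas.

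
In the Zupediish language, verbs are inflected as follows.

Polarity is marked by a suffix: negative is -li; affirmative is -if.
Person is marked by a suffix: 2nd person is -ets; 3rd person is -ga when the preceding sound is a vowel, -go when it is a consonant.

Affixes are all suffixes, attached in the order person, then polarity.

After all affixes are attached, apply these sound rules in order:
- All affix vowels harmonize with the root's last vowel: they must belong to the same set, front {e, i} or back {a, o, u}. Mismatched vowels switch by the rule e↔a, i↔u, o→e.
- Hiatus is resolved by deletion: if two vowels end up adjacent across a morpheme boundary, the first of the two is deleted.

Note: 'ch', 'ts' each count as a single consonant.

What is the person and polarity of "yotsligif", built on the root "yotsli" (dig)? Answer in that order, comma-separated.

3rd person, affirmative

Segment: yotsli-ga-if.
person: -ga/go → 3rd person.
polarity: -if → affirmative.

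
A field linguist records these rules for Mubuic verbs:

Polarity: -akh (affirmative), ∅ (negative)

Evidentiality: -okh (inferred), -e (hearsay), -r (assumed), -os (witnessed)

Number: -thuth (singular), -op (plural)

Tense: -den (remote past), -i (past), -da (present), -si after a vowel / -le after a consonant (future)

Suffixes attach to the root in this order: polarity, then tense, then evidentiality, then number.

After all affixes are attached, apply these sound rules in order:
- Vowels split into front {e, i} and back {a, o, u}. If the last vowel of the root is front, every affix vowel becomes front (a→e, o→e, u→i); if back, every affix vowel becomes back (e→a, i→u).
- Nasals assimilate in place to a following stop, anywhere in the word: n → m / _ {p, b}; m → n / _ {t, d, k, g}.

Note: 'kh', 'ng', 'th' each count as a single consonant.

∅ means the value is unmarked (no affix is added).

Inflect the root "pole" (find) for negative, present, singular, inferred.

poledeekhthith

polarity = negative: zero marking, form stays pole.
Attach tense present -da → poleda.
Attach evidentiality inferred -okh → poledaokh.
Attach number singular -thuth → poledaokhthuth.
Apply vowel harmony: poledaokhthuth → poledeekhthith.
Nasal assimilation: no change.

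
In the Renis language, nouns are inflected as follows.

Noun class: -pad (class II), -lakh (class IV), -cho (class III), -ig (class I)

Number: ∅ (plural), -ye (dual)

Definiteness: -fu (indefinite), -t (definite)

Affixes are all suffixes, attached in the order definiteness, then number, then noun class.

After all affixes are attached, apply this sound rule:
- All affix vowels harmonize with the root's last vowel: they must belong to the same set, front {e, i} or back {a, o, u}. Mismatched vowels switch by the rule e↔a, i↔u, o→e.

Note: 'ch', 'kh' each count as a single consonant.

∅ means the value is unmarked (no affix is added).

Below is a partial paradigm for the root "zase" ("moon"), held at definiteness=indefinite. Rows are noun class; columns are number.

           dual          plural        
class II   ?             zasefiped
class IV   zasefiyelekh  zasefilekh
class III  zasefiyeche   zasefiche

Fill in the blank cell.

zasefiyeped

Attach definiteness indefinite -fu → zasefu.
Attach number dual -ye → zasefuye.
Attach noun class class II -pad → zasefuyepad.
Apply vowel harmony: zasefuyepad → zasefiyeped.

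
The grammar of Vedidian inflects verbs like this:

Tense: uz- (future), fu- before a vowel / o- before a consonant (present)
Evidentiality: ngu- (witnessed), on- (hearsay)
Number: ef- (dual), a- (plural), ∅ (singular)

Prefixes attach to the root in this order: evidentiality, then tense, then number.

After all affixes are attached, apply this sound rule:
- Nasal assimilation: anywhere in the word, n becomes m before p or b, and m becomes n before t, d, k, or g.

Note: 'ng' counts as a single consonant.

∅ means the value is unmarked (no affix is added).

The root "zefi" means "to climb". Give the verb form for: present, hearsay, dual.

effuonzefi

Attach evidentiality hearsay on- → onzefi.
Attach tense present fu- (before vowel 'o') → fuonzefi.
Attach number dual ef- → effuonzefi.
Nasal assimilation: no change.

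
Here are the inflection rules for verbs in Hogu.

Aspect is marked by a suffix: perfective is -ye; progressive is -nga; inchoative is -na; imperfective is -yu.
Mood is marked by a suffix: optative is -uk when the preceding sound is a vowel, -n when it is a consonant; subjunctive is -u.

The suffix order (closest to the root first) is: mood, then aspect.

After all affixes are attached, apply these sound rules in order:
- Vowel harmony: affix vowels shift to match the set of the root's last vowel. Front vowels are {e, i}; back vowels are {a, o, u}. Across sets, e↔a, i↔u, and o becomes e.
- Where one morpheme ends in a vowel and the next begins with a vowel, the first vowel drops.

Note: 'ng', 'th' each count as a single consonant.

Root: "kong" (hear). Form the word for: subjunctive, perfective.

konguya

Attach mood subjunctive -u → kongu.
Attach aspect perfective -ye → konguye.
Apply vowel harmony: konguye → konguya.
Vowel deletion: no change.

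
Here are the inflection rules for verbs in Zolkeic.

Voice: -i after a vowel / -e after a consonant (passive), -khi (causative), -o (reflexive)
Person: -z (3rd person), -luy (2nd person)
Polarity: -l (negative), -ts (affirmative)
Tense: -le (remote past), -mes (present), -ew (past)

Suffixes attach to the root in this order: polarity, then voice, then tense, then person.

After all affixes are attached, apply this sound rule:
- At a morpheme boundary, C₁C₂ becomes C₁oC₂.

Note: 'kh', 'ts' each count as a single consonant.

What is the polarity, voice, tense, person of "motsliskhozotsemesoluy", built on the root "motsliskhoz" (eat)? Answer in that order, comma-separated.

affirmative, passive, present, 2nd person

Segment: motsliskhoz-ts-e-mes-luy.
polarity: -ts → affirmative.
voice: -i/e → passive.
tense: -mes → present.
person: -luy → 2nd person.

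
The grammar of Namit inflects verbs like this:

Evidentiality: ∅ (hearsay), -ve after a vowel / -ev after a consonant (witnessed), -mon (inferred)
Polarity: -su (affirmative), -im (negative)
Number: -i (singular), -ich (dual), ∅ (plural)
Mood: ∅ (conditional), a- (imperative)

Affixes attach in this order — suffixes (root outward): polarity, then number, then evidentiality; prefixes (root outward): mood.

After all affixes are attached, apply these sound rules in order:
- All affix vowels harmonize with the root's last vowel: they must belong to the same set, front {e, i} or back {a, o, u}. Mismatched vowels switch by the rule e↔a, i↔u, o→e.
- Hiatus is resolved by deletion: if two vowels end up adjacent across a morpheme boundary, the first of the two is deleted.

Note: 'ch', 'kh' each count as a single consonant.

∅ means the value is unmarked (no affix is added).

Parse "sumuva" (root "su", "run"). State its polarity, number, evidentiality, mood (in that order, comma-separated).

negative, singular, witnessed, conditional

Segment: su-im-i-ve.
polarity: -im → negative.
number: -i → singular.
evidentiality: -ve/ev → witnessed.
mood: ∅ → conditional.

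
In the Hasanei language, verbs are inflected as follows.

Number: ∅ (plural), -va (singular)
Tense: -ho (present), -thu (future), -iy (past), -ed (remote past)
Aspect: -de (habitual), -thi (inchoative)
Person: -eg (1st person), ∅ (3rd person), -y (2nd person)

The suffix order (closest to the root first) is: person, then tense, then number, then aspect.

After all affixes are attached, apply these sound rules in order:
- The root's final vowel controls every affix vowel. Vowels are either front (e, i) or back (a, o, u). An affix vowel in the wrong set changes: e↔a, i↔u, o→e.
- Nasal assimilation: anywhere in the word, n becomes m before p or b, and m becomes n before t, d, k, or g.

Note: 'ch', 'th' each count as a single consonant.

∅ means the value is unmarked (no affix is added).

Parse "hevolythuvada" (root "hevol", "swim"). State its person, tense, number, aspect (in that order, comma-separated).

2nd person, future, singular, habitual

Segment: hevol-y-thu-va-de.
person: -y → 2nd person.
tense: -thu → future.
number: -va → singular.
aspect: -de → habitual.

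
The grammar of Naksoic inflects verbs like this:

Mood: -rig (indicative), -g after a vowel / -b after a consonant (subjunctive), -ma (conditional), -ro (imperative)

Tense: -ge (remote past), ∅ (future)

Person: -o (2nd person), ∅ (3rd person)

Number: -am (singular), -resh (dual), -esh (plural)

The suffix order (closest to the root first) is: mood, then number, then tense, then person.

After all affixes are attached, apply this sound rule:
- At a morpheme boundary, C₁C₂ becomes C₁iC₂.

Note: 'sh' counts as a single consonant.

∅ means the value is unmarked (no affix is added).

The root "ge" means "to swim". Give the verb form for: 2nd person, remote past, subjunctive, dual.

gegireshigeo

Attach mood subjunctive -g (after vowel 'e') → geg.
Attach number dual -resh → gegresh.
Attach tense remote past -ge → gegreshge.
Attach person 2nd person -o → gegreshgeo.
Apply epenthesis: gegreshgeo → gegireshigeo.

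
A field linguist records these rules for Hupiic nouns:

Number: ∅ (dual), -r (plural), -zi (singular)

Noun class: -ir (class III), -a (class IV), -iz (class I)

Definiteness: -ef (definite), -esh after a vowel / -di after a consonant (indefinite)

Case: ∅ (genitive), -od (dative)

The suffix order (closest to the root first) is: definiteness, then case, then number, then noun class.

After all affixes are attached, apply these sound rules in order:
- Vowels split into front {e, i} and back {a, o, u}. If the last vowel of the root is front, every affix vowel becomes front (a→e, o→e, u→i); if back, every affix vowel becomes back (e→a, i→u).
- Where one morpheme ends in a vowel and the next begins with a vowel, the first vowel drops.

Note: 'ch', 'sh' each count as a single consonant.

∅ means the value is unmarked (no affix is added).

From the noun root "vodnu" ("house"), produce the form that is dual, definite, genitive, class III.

vodnafur

Attach definiteness definite -ef → vodnuef.
case = genitive: zero marking, form stays vodnuef.
number = dual: zero marking, form stays vodnuef.
Attach noun class class III -ir → vodnuefir.
Apply vowel harmony: vodnuefir → vodnuafur.
Apply vowel deletion: vodnuafur → vodnafur.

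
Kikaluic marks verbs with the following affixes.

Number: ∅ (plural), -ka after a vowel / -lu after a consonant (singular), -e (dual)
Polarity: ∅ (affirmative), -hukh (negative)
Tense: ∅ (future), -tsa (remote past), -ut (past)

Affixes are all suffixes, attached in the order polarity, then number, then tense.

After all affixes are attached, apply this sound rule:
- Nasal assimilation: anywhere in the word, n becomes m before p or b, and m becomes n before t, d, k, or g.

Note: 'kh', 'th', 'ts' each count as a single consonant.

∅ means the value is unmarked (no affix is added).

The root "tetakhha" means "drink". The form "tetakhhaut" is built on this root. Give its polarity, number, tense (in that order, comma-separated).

affirmative, plural, past

Segment: tetakhha-ut.
polarity: ∅ → affirmative.
number: ∅ → plural.
tense: -ut → past.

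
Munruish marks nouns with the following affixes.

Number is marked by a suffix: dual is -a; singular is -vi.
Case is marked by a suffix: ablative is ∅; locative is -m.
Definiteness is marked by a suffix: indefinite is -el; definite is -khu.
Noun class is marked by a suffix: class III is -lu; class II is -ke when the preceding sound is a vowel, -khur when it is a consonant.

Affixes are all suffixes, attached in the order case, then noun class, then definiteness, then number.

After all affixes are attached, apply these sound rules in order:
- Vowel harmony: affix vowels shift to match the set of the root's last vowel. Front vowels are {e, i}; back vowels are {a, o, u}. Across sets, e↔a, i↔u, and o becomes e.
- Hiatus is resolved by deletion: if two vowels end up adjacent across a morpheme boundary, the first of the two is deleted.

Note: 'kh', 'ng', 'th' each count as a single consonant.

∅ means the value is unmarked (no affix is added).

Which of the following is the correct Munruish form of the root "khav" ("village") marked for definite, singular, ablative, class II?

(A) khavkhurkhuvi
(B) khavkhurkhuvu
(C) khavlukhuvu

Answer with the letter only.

B

case = ablative: zero marking, form stays khav.
Attach noun class class II -khur (after consonant 'v') → khavkhur.
Attach definiteness definite -khu → khavkhurkhu.
Attach number singular -vi → khavkhurkhuvi.
Apply vowel harmony: khavkhurkhuvi → khavkhurkhuvu.
Vowel deletion: no change.
So the correct form is khavkhurkhuvu, option (B).
(C) khavlukhuvu is wrong: it uses class III instead of class II for noun class.
(A) khavkhurkhuvi is wrong: it fails to apply the sound rule(s).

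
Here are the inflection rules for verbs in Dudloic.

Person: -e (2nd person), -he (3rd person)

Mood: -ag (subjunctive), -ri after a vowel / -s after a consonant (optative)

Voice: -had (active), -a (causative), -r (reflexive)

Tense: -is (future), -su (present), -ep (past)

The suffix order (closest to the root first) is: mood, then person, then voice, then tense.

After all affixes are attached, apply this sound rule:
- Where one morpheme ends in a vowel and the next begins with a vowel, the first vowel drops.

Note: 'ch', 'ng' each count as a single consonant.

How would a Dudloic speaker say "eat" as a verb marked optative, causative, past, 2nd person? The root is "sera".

serarep

Attach mood optative -ri (after vowel 'a') → serari.
Attach person 2nd person -e → serarie.
Attach voice causative -a → serariea.
Attach tense past -ep → serarieaep.
Apply vowel deletion: serarieaep → serarep.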